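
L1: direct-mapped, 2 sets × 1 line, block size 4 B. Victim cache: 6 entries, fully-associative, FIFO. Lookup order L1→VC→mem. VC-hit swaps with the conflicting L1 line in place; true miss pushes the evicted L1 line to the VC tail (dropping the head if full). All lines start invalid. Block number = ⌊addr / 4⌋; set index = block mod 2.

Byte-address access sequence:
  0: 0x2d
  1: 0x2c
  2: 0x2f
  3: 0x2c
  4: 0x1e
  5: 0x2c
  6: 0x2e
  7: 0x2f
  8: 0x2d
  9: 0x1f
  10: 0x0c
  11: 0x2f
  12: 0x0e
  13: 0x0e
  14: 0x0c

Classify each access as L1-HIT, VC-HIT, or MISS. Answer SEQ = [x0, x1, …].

SEQ = [MISS, L1-HIT, L1-HIT, L1-HIT, MISS, VC-HIT, L1-HIT, L1-HIT, L1-HIT, VC-HIT, MISS, VC-HIT, VC-HIT, L1-HIT, L1-HIT]

0: 0x2d (blk 11, set 1) → MISS  vc=[]
1: 0x2c (blk 11, set 1) → L1-HIT  vc=[]
2: 0x2f (blk 11, set 1) → L1-HIT  vc=[]
3: 0x2c (blk 11, set 1) → L1-HIT  vc=[]
4: 0x1e (blk 7, set 1) → MISS  vc=[11]
5: 0x2c (blk 11, set 1) → VC-HIT  vc=[7]
6: 0x2e (blk 11, set 1) → L1-HIT  vc=[7]
7: 0x2f (blk 11, set 1) → L1-HIT  vc=[7]
8: 0x2d (blk 11, set 1) → L1-HIT  vc=[7]
9: 0x1f (blk 7, set 1) → VC-HIT  vc=[11]
10: 0xc (blk 3, set 1) → MISS  vc=[11, 7]
11: 0x2f (blk 11, set 1) → VC-HIT  vc=[3, 7]
12: 0xe (blk 3, set 1) → VC-HIT  vc=[11, 7]
13: 0xe (blk 3, set 1) → L1-HIT  vc=[11, 7]
14: 0xc (blk 3, set 1) → L1-HIT  vc=[11, 7]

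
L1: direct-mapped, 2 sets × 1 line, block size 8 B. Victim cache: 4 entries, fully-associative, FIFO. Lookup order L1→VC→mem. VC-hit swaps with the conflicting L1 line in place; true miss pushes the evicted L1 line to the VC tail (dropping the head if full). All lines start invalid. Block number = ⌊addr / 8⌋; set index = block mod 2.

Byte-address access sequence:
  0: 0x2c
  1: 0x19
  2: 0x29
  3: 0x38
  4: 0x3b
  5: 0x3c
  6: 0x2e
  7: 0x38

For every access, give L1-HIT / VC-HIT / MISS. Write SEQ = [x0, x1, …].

SEQ = [MISS, MISS, VC-HIT, MISS, L1-HIT, L1-HIT, VC-HIT, VC-HIT]

  [0] addr=0x2c blk=5 s=1: MISS | VC []
  [1] addr=0x19 blk=3 s=1: MISS | VC [5]
  [2] addr=0x29 blk=5 s=1: VC-HIT | VC [3]
  [3] addr=0x38 blk=7 s=1: MISS | VC [3, 5]
  [4] addr=0x3b blk=7 s=1: L1-HIT | VC [3, 5]
  [5] addr=0x3c blk=7 s=1: L1-HIT | VC [3, 5]
  [6] addr=0x2e blk=5 s=1: VC-HIT | VC [3, 7]
  [7] addr=0x38 blk=7 s=1: VC-HIT | VC [3, 5]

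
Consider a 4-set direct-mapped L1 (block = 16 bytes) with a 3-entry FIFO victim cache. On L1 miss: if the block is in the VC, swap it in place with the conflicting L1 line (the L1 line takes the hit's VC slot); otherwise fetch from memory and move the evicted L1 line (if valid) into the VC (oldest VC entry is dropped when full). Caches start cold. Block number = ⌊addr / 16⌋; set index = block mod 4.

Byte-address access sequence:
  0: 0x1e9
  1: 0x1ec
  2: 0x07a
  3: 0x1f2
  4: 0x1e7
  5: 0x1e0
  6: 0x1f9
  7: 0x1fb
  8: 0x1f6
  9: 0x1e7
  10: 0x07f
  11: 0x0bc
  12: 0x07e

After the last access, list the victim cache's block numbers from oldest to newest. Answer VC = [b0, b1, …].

0: 0x1e9 (blk 30, set 2) → MISS  vc=[]
1: 0x1ec (blk 30, set 2) → L1-HIT  vc=[]
2: 0x7a (blk 7, set 3) → MISS  vc=[]
3: 0x1f2 (blk 31, set 3) → MISS  vc=[7]
4: 0x1e7 (blk 30, set 2) → L1-HIT  vc=[7]
5: 0x1e0 (blk 30, set 2) → L1-HIT  vc=[7]
6: 0x1f9 (blk 31, set 3) → L1-HIT  vc=[7]
7: 0x1fb (blk 31, set 3) → L1-HIT  vc=[7]
8: 0x1f6 (blk 31, set 3) → L1-HIT  vc=[7]
9: 0x1e7 (blk 30, set 2) → L1-HIT  vc=[7]
10: 0x7f (blk 7, set 3) → VC-HIT  vc=[31]
11: 0xbc (blk 11, set 3) → MISS  vc=[31, 7]
12: 0x7e (blk 7, set 3) → VC-HIT  vc=[31, 11]

VC = [31, 11]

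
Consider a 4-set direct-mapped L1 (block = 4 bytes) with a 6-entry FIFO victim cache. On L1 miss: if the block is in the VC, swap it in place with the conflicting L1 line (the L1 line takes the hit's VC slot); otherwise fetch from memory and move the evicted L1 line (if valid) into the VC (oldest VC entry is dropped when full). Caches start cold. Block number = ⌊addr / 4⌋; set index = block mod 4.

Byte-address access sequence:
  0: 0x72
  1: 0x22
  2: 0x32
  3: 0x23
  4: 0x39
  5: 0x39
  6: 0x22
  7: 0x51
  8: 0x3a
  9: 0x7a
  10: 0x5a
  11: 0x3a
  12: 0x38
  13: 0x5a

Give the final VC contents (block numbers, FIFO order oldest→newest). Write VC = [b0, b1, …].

VC = [28, 12, 8, 14, 30]

  [0] addr=0x72 blk=28 s=0: MISS | VC []
  [1] addr=0x22 blk=8 s=0: MISS | VC [28]
  [2] addr=0x32 blk=12 s=0: MISS | VC [28, 8]
  [3] addr=0x23 blk=8 s=0: VC-HIT | VC [28, 12]
  [4] addr=0x39 blk=14 s=2: MISS | VC [28, 12]
  [5] addr=0x39 blk=14 s=2: L1-HIT | VC [28, 12]
  [6] addr=0x22 blk=8 s=0: L1-HIT | VC [28, 12]
  [7] addr=0x51 blk=20 s=0: MISS | VC [28, 12, 8]
  [8] addr=0x3a blk=14 s=2: L1-HIT | VC [28, 12, 8]
  [9] addr=0x7a blk=30 s=2: MISS | VC [28, 12, 8, 14]
  [10] addr=0x5a blk=22 s=2: MISS | VC [28, 12, 8, 14, 30]
  [11] addr=0x3a blk=14 s=2: VC-HIT | VC [28, 12, 8, 22, 30]
  [12] addr=0x38 blk=14 s=2: L1-HIT | VC [28, 12, 8, 22, 30]
  [13] addr=0x5a blk=22 s=2: VC-HIT | VC [28, 12, 8, 14, 30]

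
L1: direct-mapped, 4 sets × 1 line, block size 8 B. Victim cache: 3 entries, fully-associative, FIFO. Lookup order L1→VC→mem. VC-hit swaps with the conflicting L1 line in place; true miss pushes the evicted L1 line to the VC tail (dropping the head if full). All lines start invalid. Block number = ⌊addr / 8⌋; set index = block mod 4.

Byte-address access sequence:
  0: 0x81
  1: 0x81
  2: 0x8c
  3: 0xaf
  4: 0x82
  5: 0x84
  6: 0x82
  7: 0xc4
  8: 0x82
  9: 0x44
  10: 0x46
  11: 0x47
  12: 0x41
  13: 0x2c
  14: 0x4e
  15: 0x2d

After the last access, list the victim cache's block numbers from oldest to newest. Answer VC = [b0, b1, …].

  [0] addr=0x81 blk=16 s=0: MISS | VC []
  [1] addr=0x81 blk=16 s=0: L1-HIT | VC []
  [2] addr=0x8c blk=17 s=1: MISS | VC []
  [3] addr=0xaf blk=21 s=1: MISS | VC [17]
  [4] addr=0x82 blk=16 s=0: L1-HIT | VC [17]
  [5] addr=0x84 blk=16 s=0: L1-HIT | VC [17]
  [6] addr=0x82 blk=16 s=0: L1-HIT | VC [17]
  [7] addr=0xc4 blk=24 s=0: MISS | VC [17, 16]
  [8] addr=0x82 blk=16 s=0: VC-HIT | VC [17, 24]
  [9] addr=0x44 blk=8 s=0: MISS | VC [17, 24, 16]
  [10] addr=0x46 blk=8 s=0: L1-HIT | VC [17, 24, 16]
  [11] addr=0x47 blk=8 s=0: L1-HIT | VC [17, 24, 16]
  [12] addr=0x41 blk=8 s=0: L1-HIT | VC [17, 24, 16]
  [13] addr=0x2c blk=5 s=1: MISS | VC [24, 16, 21]
  [14] addr=0x4e blk=9 s=1: MISS | VC [16, 21, 5]
  [15] addr=0x2d blk=5 s=1: VC-HIT | VC [16, 21, 9]

VC = [16, 21, 9]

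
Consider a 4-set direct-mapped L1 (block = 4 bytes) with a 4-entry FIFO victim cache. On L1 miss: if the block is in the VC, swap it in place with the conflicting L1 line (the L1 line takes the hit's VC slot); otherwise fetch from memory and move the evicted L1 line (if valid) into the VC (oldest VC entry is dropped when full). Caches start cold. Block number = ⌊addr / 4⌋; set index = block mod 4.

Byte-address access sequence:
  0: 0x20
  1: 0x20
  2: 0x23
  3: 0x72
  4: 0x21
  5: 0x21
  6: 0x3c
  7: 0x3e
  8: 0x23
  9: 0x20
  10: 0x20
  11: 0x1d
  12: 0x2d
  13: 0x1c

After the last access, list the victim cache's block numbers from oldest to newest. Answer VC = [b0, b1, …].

0: 0x20 (blk 8, set 0) → MISS  vc=[]
1: 0x20 (blk 8, set 0) → L1-HIT  vc=[]
2: 0x23 (blk 8, set 0) → L1-HIT  vc=[]
3: 0x72 (blk 28, set 0) → MISS  vc=[8]
4: 0x21 (blk 8, set 0) → VC-HIT  vc=[28]
5: 0x21 (blk 8, set 0) → L1-HIT  vc=[28]
6: 0x3c (blk 15, set 3) → MISS  vc=[28]
7: 0x3e (blk 15, set 3) → L1-HIT  vc=[28]
8: 0x23 (blk 8, set 0) → L1-HIT  vc=[28]
9: 0x20 (blk 8, set 0) → L1-HIT  vc=[28]
10: 0x20 (blk 8, set 0) → L1-HIT  vc=[28]
11: 0x1d (blk 7, set 3) → MISS  vc=[28, 15]
12: 0x2d (blk 11, set 3) → MISS  vc=[28, 15, 7]
13: 0x1c (blk 7, set 3) → VC-HIT  vc=[28, 15, 11]

VC = [28, 15, 11]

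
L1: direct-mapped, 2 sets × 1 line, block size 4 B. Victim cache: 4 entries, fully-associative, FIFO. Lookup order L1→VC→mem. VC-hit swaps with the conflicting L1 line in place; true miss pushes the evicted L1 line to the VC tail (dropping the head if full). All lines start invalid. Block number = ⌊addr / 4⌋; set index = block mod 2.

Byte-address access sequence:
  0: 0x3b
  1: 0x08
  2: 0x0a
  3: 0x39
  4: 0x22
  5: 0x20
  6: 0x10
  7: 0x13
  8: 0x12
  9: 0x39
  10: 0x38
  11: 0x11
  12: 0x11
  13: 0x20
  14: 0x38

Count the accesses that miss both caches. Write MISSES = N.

  [0] addr=0x3b blk=14 s=0: MISS | VC []
  [1] addr=0x8 blk=2 s=0: MISS | VC [14]
  [2] addr=0xa blk=2 s=0: L1-HIT | VC [14]
  [3] addr=0x39 blk=14 s=0: VC-HIT | VC [2]
  [4] addr=0x22 blk=8 s=0: MISS | VC [2, 14]
  [5] addr=0x20 blk=8 s=0: L1-HIT | VC [2, 14]
  [6] addr=0x10 blk=4 s=0: MISS | VC [2, 14, 8]
  [7] addr=0x13 blk=4 s=0: L1-HIT | VC [2, 14, 8]
  [8] addr=0x12 blk=4 s=0: L1-HIT | VC [2, 14, 8]
  [9] addr=0x39 blk=14 s=0: VC-HIT | VC [2, 4, 8]
  [10] addr=0x38 blk=14 s=0: L1-HIT | VC [2, 4, 8]
  [11] addr=0x11 blk=4 s=0: VC-HIT | VC [2, 14, 8]
  [12] addr=0x11 blk=4 s=0: L1-HIT | VC [2, 14, 8]
  [13] addr=0x20 blk=8 s=0: VC-HIT | VC [2, 14, 4]
  [14] addr=0x38 blk=14 s=0: VC-HIT | VC [2, 8, 4]

MISSES = 4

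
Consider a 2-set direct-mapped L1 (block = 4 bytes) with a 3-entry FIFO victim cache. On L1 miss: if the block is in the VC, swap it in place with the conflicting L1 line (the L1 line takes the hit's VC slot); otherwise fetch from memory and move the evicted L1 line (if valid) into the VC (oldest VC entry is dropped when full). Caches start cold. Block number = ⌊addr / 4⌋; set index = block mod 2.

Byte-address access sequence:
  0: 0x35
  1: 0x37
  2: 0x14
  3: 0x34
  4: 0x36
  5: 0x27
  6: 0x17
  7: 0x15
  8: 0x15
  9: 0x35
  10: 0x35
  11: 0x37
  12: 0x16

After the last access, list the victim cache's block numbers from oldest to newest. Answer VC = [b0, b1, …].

#0 0x35→b13/s1 MISS; vc=[]
#1 0x37→b13/s1 L1-HIT; vc=[]
#2 0x14→b5/s1 MISS; vc=[13]
#3 0x34→b13/s1 VC-HIT; vc=[5]
#4 0x36→b13/s1 L1-HIT; vc=[5]
#5 0x27→b9/s1 MISS; vc=[5,13]
#6 0x17→b5/s1 VC-HIT; vc=[9,13]
#7 0x15→b5/s1 L1-HIT; vc=[9,13]
#8 0x15→b5/s1 L1-HIT; vc=[9,13]
#9 0x35→b13/s1 VC-HIT; vc=[9,5]
#10 0x35→b13/s1 L1-HIT; vc=[9,5]
#11 0x37→b13/s1 L1-HIT; vc=[9,5]
#12 0x16→b5/s1 VC-HIT; vc=[9,13]

VC = [9, 13]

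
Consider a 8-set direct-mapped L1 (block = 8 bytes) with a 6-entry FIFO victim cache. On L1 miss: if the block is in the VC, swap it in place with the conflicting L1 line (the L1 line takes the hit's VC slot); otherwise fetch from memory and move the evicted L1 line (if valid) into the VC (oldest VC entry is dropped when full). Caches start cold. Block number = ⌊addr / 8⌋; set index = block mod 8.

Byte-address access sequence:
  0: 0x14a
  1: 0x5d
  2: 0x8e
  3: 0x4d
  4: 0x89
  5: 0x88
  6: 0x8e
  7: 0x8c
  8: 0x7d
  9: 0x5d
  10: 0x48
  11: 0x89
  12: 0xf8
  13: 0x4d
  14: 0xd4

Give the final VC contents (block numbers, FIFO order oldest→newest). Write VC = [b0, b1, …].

VC = [41, 17, 15]

  [0] addr=0x14a blk=41 s=1: MISS | VC []
  [1] addr=0x5d blk=11 s=3: MISS | VC []
  [2] addr=0x8e blk=17 s=1: MISS | VC [41]
  [3] addr=0x4d blk=9 s=1: MISS | VC [41, 17]
  [4] addr=0x89 blk=17 s=1: VC-HIT | VC [41, 9]
  [5] addr=0x88 blk=17 s=1: L1-HIT | VC [41, 9]
  [6] addr=0x8e blk=17 s=1: L1-HIT | VC [41, 9]
  [7] addr=0x8c blk=17 s=1: L1-HIT | VC [41, 9]
  [8] addr=0x7d blk=15 s=7: MISS | VC [41, 9]
  [9] addr=0x5d blk=11 s=3: L1-HIT | VC [41, 9]
  [10] addr=0x48 blk=9 s=1: VC-HIT | VC [41, 17]
  [11] addr=0x89 blk=17 s=1: VC-HIT | VC [41, 9]
  [12] addr=0xf8 blk=31 s=7: MISS | VC [41, 9, 15]
  [13] addr=0x4d blk=9 s=1: VC-HIT | VC [41, 17, 15]
  [14] addr=0xd4 blk=26 s=2: MISS | VC [41, 17, 15]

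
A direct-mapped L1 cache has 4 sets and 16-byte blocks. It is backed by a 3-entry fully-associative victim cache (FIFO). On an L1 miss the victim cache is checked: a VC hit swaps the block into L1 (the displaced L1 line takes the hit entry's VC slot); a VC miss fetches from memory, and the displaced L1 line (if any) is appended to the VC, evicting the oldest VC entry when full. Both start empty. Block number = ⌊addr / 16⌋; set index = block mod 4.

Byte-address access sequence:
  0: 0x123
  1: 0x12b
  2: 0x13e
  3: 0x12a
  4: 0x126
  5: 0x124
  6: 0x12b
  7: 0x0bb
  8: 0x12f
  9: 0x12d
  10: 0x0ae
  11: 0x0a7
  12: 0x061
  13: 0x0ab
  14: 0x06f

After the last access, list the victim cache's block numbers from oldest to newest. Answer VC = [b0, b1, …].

VC = [19, 18, 10]

0: 0x123 (blk 18, set 2) → MISS  vc=[]
1: 0x12b (blk 18, set 2) → L1-HIT  vc=[]
2: 0x13e (blk 19, set 3) → MISS  vc=[]
3: 0x12a (blk 18, set 2) → L1-HIT  vc=[]
4: 0x126 (blk 18, set 2) → L1-HIT  vc=[]
5: 0x124 (blk 18, set 2) → L1-HIT  vc=[]
6: 0x12b (blk 18, set 2) → L1-HIT  vc=[]
7: 0xbb (blk 11, set 3) → MISS  vc=[19]
8: 0x12f (blk 18, set 2) → L1-HIT  vc=[19]
9: 0x12d (blk 18, set 2) → L1-HIT  vc=[19]
10: 0xae (blk 10, set 2) → MISS  vc=[19, 18]
11: 0xa7 (blk 10, set 2) → L1-HIT  vc=[19, 18]
12: 0x61 (blk 6, set 2) → MISS  vc=[19, 18, 10]
13: 0xab (blk 10, set 2) → VC-HIT  vc=[19, 18, 6]
14: 0x6f (blk 6, set 2) → VC-HIT  vc=[19, 18, 10]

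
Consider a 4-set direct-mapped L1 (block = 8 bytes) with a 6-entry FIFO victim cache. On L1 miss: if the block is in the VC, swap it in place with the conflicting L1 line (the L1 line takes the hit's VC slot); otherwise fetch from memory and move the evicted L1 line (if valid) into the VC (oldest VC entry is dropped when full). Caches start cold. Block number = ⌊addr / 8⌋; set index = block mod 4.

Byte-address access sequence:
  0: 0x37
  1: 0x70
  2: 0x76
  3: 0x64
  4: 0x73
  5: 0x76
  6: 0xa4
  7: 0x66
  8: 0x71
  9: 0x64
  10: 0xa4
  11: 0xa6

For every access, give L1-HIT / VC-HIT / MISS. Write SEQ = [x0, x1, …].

SEQ = [MISS, MISS, L1-HIT, MISS, L1-HIT, L1-HIT, MISS, VC-HIT, L1-HIT, L1-HIT, VC-HIT, L1-HIT]

#0 0x37→b6/s2 MISS; vc=[]
#1 0x70→b14/s2 MISS; vc=[6]
#2 0x76→b14/s2 L1-HIT; vc=[6]
#3 0x64→b12/s0 MISS; vc=[6]
#4 0x73→b14/s2 L1-HIT; vc=[6]
#5 0x76→b14/s2 L1-HIT; vc=[6]
#6 0xa4→b20/s0 MISS; vc=[6,12]
#7 0x66→b12/s0 VC-HIT; vc=[6,20]
#8 0x71→b14/s2 L1-HIT; vc=[6,20]
#9 0x64→b12/s0 L1-HIT; vc=[6,20]
#10 0xa4→b20/s0 VC-HIT; vc=[6,12]
#11 0xa6→b20/s0 L1-HIT; vc=[6,12]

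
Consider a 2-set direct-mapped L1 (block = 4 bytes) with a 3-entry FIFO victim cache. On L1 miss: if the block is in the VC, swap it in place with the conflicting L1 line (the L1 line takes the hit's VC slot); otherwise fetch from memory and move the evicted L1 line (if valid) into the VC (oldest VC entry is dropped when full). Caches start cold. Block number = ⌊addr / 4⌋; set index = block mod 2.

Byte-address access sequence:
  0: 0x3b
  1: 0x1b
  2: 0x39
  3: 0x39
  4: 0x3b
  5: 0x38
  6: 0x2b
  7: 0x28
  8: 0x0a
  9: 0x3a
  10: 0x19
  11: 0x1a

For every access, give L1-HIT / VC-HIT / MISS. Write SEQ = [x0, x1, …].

SEQ = [MISS, MISS, VC-HIT, L1-HIT, L1-HIT, L1-HIT, MISS, L1-HIT, MISS, VC-HIT, VC-HIT, L1-HIT]

  [0] addr=0x3b blk=14 s=0: MISS | VC []
  [1] addr=0x1b blk=6 s=0: MISS | VC [14]
  [2] addr=0x39 blk=14 s=0: VC-HIT | VC [6]
  [3] addr=0x39 blk=14 s=0: L1-HIT | VC [6]
  [4] addr=0x3b blk=14 s=0: L1-HIT | VC [6]
  [5] addr=0x38 blk=14 s=0: L1-HIT | VC [6]
  [6] addr=0x2b blk=10 s=0: MISS | VC [6, 14]
  [7] addr=0x28 blk=10 s=0: L1-HIT | VC [6, 14]
  [8] addr=0xa blk=2 s=0: MISS | VC [6, 14, 10]
  [9] addr=0x3a blk=14 s=0: VC-HIT | VC [6, 2, 10]
  [10] addr=0x19 blk=6 s=0: VC-HIT | VC [14, 2, 10]
  [11] addr=0x1a blk=6 s=0: L1-HIT | VC [14, 2, 10]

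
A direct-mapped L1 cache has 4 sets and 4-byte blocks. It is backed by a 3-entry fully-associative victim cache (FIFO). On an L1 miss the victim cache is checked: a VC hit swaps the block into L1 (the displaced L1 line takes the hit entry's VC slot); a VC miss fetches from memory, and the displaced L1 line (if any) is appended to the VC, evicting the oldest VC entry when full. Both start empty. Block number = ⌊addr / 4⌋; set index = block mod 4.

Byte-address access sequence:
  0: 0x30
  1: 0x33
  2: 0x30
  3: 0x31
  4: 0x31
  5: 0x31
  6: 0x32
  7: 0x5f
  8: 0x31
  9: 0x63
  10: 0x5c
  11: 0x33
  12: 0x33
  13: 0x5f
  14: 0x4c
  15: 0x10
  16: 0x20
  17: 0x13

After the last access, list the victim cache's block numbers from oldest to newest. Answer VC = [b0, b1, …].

0: 0x30 (blk 12, set 0) → MISS  vc=[]
1: 0x33 (blk 12, set 0) → L1-HIT  vc=[]
2: 0x30 (blk 12, set 0) → L1-HIT  vc=[]
3: 0x31 (blk 12, set 0) → L1-HIT  vc=[]
4: 0x31 (blk 12, set 0) → L1-HIT  vc=[]
5: 0x31 (blk 12, set 0) → L1-HIT  vc=[]
6: 0x32 (blk 12, set 0) → L1-HIT  vc=[]
7: 0x5f (blk 23, set 3) → MISS  vc=[]
8: 0x31 (blk 12, set 0) → L1-HIT  vc=[]
9: 0x63 (blk 24, set 0) → MISS  vc=[12]
10: 0x5c (blk 23, set 3) → L1-HIT  vc=[12]
11: 0x33 (blk 12, set 0) → VC-HIT  vc=[24]
12: 0x33 (blk 12, set 0) → L1-HIT  vc=[24]
13: 0x5f (blk 23, set 3) → L1-HIT  vc=[24]
14: 0x4c (blk 19, set 3) → MISS  vc=[24, 23]
15: 0x10 (blk 4, set 0) → MISS  vc=[24, 23, 12]
16: 0x20 (blk 8, set 0) → MISS  vc=[23, 12, 4]
17: 0x13 (blk 4, set 0) → VC-HIT  vc=[23, 12, 8]

VC = [23, 12, 8]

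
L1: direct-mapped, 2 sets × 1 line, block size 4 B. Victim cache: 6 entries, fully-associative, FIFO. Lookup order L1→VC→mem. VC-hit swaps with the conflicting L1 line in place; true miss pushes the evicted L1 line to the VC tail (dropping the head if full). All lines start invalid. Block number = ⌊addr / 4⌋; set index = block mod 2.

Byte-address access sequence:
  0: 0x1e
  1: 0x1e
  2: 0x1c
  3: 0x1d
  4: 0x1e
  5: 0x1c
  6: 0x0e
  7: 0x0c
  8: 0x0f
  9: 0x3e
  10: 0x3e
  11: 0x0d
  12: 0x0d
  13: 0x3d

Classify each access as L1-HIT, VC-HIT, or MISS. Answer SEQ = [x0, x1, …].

SEQ = [MISS, L1-HIT, L1-HIT, L1-HIT, L1-HIT, L1-HIT, MISS, L1-HIT, L1-HIT, MISS, L1-HIT, VC-HIT, L1-HIT, VC-HIT]

0: 0x1e (blk 7, set 1) → MISS  vc=[]
1: 0x1e (blk 7, set 1) → L1-HIT  vc=[]
2: 0x1c (blk 7, set 1) → L1-HIT  vc=[]
3: 0x1d (blk 7, set 1) → L1-HIT  vc=[]
4: 0x1e (blk 7, set 1) → L1-HIT  vc=[]
5: 0x1c (blk 7, set 1) → L1-HIT  vc=[]
6: 0xe (blk 3, set 1) → MISS  vc=[7]
7: 0xc (blk 3, set 1) → L1-HIT  vc=[7]
8: 0xf (blk 3, set 1) → L1-HIT  vc=[7]
9: 0x3e (blk 15, set 1) → MISS  vc=[7, 3]
10: 0x3e (blk 15, set 1) → L1-HIT  vc=[7, 3]
11: 0xd (blk 3, set 1) → VC-HIT  vc=[7, 15]
12: 0xd (blk 3, set 1) → L1-HIT  vc=[7, 15]
13: 0x3d (blk 15, set 1) → VC-HIT  vc=[7, 3]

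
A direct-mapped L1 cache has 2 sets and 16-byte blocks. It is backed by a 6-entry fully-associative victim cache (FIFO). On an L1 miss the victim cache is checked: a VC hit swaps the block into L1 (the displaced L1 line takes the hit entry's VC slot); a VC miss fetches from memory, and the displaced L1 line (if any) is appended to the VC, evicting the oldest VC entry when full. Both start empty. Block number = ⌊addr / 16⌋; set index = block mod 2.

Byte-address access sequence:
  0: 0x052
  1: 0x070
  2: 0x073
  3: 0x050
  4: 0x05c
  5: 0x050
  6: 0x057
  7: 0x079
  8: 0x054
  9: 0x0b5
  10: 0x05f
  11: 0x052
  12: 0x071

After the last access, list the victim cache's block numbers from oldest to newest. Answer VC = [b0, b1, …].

VC = [5, 11]

#0 0x52→b5/s1 MISS; vc=[]
#1 0x70→b7/s1 MISS; vc=[5]
#2 0x73→b7/s1 L1-HIT; vc=[5]
#3 0x50→b5/s1 VC-HIT; vc=[7]
#4 0x5c→b5/s1 L1-HIT; vc=[7]
#5 0x50→b5/s1 L1-HIT; vc=[7]
#6 0x57→b5/s1 L1-HIT; vc=[7]
#7 0x79→b7/s1 VC-HIT; vc=[5]
#8 0x54→b5/s1 VC-HIT; vc=[7]
#9 0xb5→b11/s1 MISS; vc=[7,5]
#10 0x5f→b5/s1 VC-HIT; vc=[7,11]
#11 0x52→b5/s1 L1-HIT; vc=[7,11]
#12 0x71→b7/s1 VC-HIT; vc=[5,11]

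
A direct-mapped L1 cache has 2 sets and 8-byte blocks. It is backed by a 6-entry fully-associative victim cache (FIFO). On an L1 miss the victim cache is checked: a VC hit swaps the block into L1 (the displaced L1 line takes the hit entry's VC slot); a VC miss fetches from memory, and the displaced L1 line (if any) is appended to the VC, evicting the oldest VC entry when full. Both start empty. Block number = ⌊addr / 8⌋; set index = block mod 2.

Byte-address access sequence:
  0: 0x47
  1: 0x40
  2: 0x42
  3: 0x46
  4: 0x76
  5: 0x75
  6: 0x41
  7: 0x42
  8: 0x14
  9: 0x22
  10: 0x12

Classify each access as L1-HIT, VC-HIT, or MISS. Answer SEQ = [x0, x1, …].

0: 0x47 (blk 8, set 0) → MISS  vc=[]
1: 0x40 (blk 8, set 0) → L1-HIT  vc=[]
2: 0x42 (blk 8, set 0) → L1-HIT  vc=[]
3: 0x46 (blk 8, set 0) → L1-HIT  vc=[]
4: 0x76 (blk 14, set 0) → MISS  vc=[8]
5: 0x75 (blk 14, set 0) → L1-HIT  vc=[8]
6: 0x41 (blk 8, set 0) → VC-HIT  vc=[14]
7: 0x42 (blk 8, set 0) → L1-HIT  vc=[14]
8: 0x14 (blk 2, set 0) → MISS  vc=[14, 8]
9: 0x22 (blk 4, set 0) → MISS  vc=[14, 8, 2]
10: 0x12 (blk 2, set 0) → VC-HIT  vc=[14, 8, 4]

SEQ = [MISS, L1-HIT, L1-HIT, L1-HIT, MISS, L1-HIT, VC-HIT, L1-HIT, MISS, MISS, VC-HIT]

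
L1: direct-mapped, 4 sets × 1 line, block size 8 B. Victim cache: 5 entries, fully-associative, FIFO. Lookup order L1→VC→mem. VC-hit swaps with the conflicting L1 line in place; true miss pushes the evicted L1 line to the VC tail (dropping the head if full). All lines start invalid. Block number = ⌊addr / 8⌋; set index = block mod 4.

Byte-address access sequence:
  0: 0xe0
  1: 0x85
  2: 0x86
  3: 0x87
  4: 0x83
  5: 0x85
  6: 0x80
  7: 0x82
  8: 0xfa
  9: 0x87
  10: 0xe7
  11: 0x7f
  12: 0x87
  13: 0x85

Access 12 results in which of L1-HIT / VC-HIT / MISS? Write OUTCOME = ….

OUTCOME = VC-HIT

#0 0xe0→b28/s0 MISS; vc=[]
#1 0x85→b16/s0 MISS; vc=[28]
#2 0x86→b16/s0 L1-HIT; vc=[28]
#3 0x87→b16/s0 L1-HIT; vc=[28]
#4 0x83→b16/s0 L1-HIT; vc=[28]
#5 0x85→b16/s0 L1-HIT; vc=[28]
#6 0x80→b16/s0 L1-HIT; vc=[28]
#7 0x82→b16/s0 L1-HIT; vc=[28]
#8 0xfa→b31/s3 MISS; vc=[28]
#9 0x87→b16/s0 L1-HIT; vc=[28]
#10 0xe7→b28/s0 VC-HIT; vc=[16]
#11 0x7f→b15/s3 MISS; vc=[16,31]
#12 0x87→b16/s0 VC-HIT; vc=[28,31]
#13 0x85→b16/s0 L1-HIT; vc=[28,31]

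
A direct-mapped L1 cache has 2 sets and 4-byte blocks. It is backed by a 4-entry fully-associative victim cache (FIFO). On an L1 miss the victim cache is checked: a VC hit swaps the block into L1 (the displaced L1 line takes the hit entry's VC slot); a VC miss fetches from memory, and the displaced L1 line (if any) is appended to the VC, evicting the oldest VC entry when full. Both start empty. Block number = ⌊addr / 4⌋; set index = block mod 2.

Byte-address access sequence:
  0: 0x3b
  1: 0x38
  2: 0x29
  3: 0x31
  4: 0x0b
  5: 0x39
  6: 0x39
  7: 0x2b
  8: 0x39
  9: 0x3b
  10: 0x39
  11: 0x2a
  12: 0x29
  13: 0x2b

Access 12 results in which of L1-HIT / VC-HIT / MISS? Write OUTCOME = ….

  [0] addr=0x3b blk=14 s=0: MISS | VC []
  [1] addr=0x38 blk=14 s=0: L1-HIT | VC []
  [2] addr=0x29 blk=10 s=0: MISS | VC [14]
  [3] addr=0x31 blk=12 s=0: MISS | VC [14, 10]
  [4] addr=0xb blk=2 s=0: MISS | VC [14, 10, 12]
  [5] addr=0x39 blk=14 s=0: VC-HIT | VC [2, 10, 12]
  [6] addr=0x39 blk=14 s=0: L1-HIT | VC [2, 10, 12]
  [7] addr=0x2b blk=10 s=0: VC-HIT | VC [2, 14, 12]
  [8] addr=0x39 blk=14 s=0: VC-HIT | VC [2, 10, 12]
  [9] addr=0x3b blk=14 s=0: L1-HIT | VC [2, 10, 12]
  [10] addr=0x39 blk=14 s=0: L1-HIT | VC [2, 10, 12]
  [11] addr=0x2a blk=10 s=0: VC-HIT | VC [2, 14, 12]
  [12] addr=0x29 blk=10 s=0: L1-HIT | VC [2, 14, 12]
  [13] addr=0x2b blk=10 s=0: L1-HIT | VC [2, 14, 12]

OUTCOME = L1-HIT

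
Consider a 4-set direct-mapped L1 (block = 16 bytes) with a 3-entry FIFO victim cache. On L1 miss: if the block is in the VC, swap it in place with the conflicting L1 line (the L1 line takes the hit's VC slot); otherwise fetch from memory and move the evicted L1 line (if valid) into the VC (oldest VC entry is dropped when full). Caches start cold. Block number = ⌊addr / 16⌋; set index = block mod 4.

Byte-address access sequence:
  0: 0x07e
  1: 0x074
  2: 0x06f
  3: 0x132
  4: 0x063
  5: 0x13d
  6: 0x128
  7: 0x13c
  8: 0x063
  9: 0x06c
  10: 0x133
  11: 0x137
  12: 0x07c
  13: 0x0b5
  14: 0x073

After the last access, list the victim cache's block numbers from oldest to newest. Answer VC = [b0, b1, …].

VC = [19, 18, 11]

  [0] addr=0x7e blk=7 s=3: MISS | VC []
  [1] addr=0x74 blk=7 s=3: L1-HIT | VC []
  [2] addr=0x6f blk=6 s=2: MISS | VC []
  [3] addr=0x132 blk=19 s=3: MISS | VC [7]
  [4] addr=0x63 blk=6 s=2: L1-HIT | VC [7]
  [5] addr=0x13d blk=19 s=3: L1-HIT | VC [7]
  [6] addr=0x128 blk=18 s=2: MISS | VC [7, 6]
  [7] addr=0x13c blk=19 s=3: L1-HIT | VC [7, 6]
  [8] addr=0x63 blk=6 s=2: VC-HIT | VC [7, 18]
  [9] addr=0x6c blk=6 s=2: L1-HIT | VC [7, 18]
  [10] addr=0x133 blk=19 s=3: L1-HIT | VC [7, 18]
  [11] addr=0x137 blk=19 s=3: L1-HIT | VC [7, 18]
  [12] addr=0x7c blk=7 s=3: VC-HIT | VC [19, 18]
  [13] addr=0xb5 blk=11 s=3: MISS | VC [19, 18, 7]
  [14] addr=0x73 blk=7 s=3: VC-HIT | VC [19, 18, 11]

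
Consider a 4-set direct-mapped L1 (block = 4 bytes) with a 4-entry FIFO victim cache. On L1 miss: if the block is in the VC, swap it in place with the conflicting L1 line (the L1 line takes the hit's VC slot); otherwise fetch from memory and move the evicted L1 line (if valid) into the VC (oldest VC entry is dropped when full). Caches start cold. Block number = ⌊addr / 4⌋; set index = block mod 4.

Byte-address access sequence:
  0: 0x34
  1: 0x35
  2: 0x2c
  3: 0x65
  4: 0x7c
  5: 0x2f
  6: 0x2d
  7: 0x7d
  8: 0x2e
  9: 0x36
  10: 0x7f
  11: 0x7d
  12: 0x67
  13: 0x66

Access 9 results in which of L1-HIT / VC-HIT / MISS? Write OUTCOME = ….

  [0] addr=0x34 blk=13 s=1: MISS | VC []
  [1] addr=0x35 blk=13 s=1: L1-HIT | VC []
  [2] addr=0x2c blk=11 s=3: MISS | VC []
  [3] addr=0x65 blk=25 s=1: MISS | VC [13]
  [4] addr=0x7c blk=31 s=3: MISS | VC [13, 11]
  [5] addr=0x2f blk=11 s=3: VC-HIT | VC [13, 31]
  [6] addr=0x2d blk=11 s=3: L1-HIT | VC [13, 31]
  [7] addr=0x7d blk=31 s=3: VC-HIT | VC [13, 11]
  [8] addr=0x2e blk=11 s=3: VC-HIT | VC [13, 31]
  [9] addr=0x36 blk=13 s=1: VC-HIT | VC [25, 31]
  [10] addr=0x7f blk=31 s=3: VC-HIT | VC [25, 11]
  [11] addr=0x7d blk=31 s=3: L1-HIT | VC [25, 11]
  [12] addr=0x67 blk=25 s=1: VC-HIT | VC [13, 11]
  [13] addr=0x66 blk=25 s=1: L1-HIT | VC [13, 11]

OUTCOME = VC-HIT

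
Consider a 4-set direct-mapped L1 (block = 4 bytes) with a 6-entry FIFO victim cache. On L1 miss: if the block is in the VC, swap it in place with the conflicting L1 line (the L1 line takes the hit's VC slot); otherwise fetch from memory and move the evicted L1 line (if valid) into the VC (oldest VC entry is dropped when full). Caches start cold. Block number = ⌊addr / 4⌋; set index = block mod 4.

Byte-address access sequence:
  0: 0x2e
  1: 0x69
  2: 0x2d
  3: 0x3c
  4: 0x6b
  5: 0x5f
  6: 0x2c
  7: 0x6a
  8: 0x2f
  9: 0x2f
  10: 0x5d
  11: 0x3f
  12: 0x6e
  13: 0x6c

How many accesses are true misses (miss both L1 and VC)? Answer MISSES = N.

MISSES = 5

0: 0x2e (blk 11, set 3) → MISS  vc=[]
1: 0x69 (blk 26, set 2) → MISS  vc=[]
2: 0x2d (blk 11, set 3) → L1-HIT  vc=[]
3: 0x3c (blk 15, set 3) → MISS  vc=[11]
4: 0x6b (blk 26, set 2) → L1-HIT  vc=[11]
5: 0x5f (blk 23, set 3) → MISS  vc=[11, 15]
6: 0x2c (blk 11, set 3) → VC-HIT  vc=[23, 15]
7: 0x6a (blk 26, set 2) → L1-HIT  vc=[23, 15]
8: 0x2f (blk 11, set 3) → L1-HIT  vc=[23, 15]
9: 0x2f (blk 11, set 3) → L1-HIT  vc=[23, 15]
10: 0x5d (blk 23, set 3) → VC-HIT  vc=[11, 15]
11: 0x3f (blk 15, set 3) → VC-HIT  vc=[11, 23]
12: 0x6e (blk 27, set 3) → MISS  vc=[11, 23, 15]
13: 0x6c (blk 27, set 3) → L1-HIT  vc=[11, 23, 15]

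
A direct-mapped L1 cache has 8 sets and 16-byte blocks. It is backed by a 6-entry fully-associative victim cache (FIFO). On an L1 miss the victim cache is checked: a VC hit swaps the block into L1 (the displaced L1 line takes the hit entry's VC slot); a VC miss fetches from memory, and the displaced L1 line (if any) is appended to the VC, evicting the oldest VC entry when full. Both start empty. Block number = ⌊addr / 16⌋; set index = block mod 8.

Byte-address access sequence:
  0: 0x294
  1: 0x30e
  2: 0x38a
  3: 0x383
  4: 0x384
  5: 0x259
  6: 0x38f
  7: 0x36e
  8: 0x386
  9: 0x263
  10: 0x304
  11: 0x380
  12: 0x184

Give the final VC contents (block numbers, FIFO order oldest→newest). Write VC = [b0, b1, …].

#0 0x294→b41/s1 MISS; vc=[]
#1 0x30e→b48/s0 MISS; vc=[]
#2 0x38a→b56/s0 MISS; vc=[48]
#3 0x383→b56/s0 L1-HIT; vc=[48]
#4 0x384→b56/s0 L1-HIT; vc=[48]
#5 0x259→b37/s5 MISS; vc=[48]
#6 0x38f→b56/s0 L1-HIT; vc=[48]
#7 0x36e→b54/s6 MISS; vc=[48]
#8 0x386→b56/s0 L1-HIT; vc=[48]
#9 0x263→b38/s6 MISS; vc=[48,54]
#10 0x304→b48/s0 VC-HIT; vc=[56,54]
#11 0x380→b56/s0 VC-HIT; vc=[48,54]
#12 0x184→b24/s0 MISS; vc=[48,54,56]

VC = [48, 54, 56]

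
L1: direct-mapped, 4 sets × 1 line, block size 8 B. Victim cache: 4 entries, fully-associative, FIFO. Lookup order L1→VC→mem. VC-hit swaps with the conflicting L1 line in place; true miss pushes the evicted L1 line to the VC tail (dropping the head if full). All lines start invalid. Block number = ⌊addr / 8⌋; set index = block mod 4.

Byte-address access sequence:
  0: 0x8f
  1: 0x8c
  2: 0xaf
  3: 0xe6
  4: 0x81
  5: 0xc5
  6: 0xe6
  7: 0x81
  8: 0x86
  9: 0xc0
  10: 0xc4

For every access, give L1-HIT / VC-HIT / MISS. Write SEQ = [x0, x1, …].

#0 0x8f→b17/s1 MISS; vc=[]
#1 0x8c→b17/s1 L1-HIT; vc=[]
#2 0xaf→b21/s1 MISS; vc=[17]
#3 0xe6→b28/s0 MISS; vc=[17]
#4 0x81→b16/s0 MISS; vc=[17,28]
#5 0xc5→b24/s0 MISS; vc=[17,28,16]
#6 0xe6→b28/s0 VC-HIT; vc=[17,24,16]
#7 0x81→b16/s0 VC-HIT; vc=[17,24,28]
#8 0x86→b16/s0 L1-HIT; vc=[17,24,28]
#9 0xc0→b24/s0 VC-HIT; vc=[17,16,28]
#10 0xc4→b24/s0 L1-HIT; vc=[17,16,28]

SEQ = [MISS, L1-HIT, MISS, MISS, MISS, MISS, VC-HIT, VC-HIT, L1-HIT, VC-HIT, L1-HIT]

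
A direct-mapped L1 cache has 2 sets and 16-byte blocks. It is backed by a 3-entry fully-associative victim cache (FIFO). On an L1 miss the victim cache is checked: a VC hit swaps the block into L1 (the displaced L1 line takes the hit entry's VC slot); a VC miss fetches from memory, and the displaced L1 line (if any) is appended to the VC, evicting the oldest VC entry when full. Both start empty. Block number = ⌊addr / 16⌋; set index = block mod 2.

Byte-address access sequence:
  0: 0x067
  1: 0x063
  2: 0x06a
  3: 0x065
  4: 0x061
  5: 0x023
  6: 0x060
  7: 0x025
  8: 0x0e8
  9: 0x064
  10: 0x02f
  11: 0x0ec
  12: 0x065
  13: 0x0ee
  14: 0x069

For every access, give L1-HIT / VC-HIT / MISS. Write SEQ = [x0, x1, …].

#0 0x67→b6/s0 MISS; vc=[]
#1 0x63→b6/s0 L1-HIT; vc=[]
#2 0x6a→b6/s0 L1-HIT; vc=[]
#3 0x65→b6/s0 L1-HIT; vc=[]
#4 0x61→b6/s0 L1-HIT; vc=[]
#5 0x23→b2/s0 MISS; vc=[6]
#6 0x60→b6/s0 VC-HIT; vc=[2]
#7 0x25→b2/s0 VC-HIT; vc=[6]
#8 0xe8→b14/s0 MISS; vc=[6,2]
#9 0x64→b6/s0 VC-HIT; vc=[14,2]
#10 0x2f→b2/s0 VC-HIT; vc=[14,6]
#11 0xec→b14/s0 VC-HIT; vc=[2,6]
#12 0x65→b6/s0 VC-HIT; vc=[2,14]
#13 0xee→b14/s0 VC-HIT; vc=[2,6]
#14 0x69→b6/s0 VC-HIT; vc=[2,14]

SEQ = [MISS, L1-HIT, L1-HIT, L1-HIT, L1-HIT, MISS, VC-HIT, VC-HIT, MISS, VC-HIT, VC-HIT, VC-HIT, VC-HIT, VC-HIT, VC-HIT]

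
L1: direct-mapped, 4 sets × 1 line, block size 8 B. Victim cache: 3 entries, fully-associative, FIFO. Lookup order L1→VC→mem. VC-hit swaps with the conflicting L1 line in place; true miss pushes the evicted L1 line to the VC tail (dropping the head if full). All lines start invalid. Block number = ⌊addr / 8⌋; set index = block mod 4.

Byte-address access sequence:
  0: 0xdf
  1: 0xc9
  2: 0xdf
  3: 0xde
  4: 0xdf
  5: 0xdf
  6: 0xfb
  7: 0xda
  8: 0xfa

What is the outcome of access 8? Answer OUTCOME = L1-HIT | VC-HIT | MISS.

OUTCOME = VC-HIT

#0 0xdf→b27/s3 MISS; vc=[]
#1 0xc9→b25/s1 MISS; vc=[]
#2 0xdf→b27/s3 L1-HIT; vc=[]
#3 0xde→b27/s3 L1-HIT; vc=[]
#4 0xdf→b27/s3 L1-HIT; vc=[]
#5 0xdf→b27/s3 L1-HIT; vc=[]
#6 0xfb→b31/s3 MISS; vc=[27]
#7 0xda→b27/s3 VC-HIT; vc=[31]
#8 0xfa→b31/s3 VC-HIT; vc=[27]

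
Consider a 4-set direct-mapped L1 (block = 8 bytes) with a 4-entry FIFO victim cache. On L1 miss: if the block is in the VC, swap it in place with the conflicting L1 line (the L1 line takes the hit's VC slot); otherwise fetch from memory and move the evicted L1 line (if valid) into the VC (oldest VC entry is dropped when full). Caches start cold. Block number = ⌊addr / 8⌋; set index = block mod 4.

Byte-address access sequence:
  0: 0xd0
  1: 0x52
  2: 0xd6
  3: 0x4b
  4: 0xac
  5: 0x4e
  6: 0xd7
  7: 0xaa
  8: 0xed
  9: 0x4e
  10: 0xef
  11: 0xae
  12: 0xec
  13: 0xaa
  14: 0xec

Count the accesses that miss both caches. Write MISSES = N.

MISSES = 5

  [0] addr=0xd0 blk=26 s=2: MISS | VC []
  [1] addr=0x52 blk=10 s=2: MISS | VC [26]
  [2] addr=0xd6 blk=26 s=2: VC-HIT | VC [10]
  [3] addr=0x4b blk=9 s=1: MISS | VC [10]
  [4] addr=0xac blk=21 s=1: MISS | VC [10, 9]
  [5] addr=0x4e blk=9 s=1: VC-HIT | VC [10, 21]
  [6] addr=0xd7 blk=26 s=2: L1-HIT | VC [10, 21]
  [7] addr=0xaa blk=21 s=1: VC-HIT | VC [10, 9]
  [8] addr=0xed blk=29 s=1: MISS | VC [10, 9, 21]
  [9] addr=0x4e blk=9 s=1: VC-HIT | VC [10, 29, 21]
  [10] addr=0xef blk=29 s=1: VC-HIT | VC [10, 9, 21]
  [11] addr=0xae blk=21 s=1: VC-HIT | VC [10, 9, 29]
  [12] addr=0xec blk=29 s=1: VC-HIT | VC [10, 9, 21]
  [13] addr=0xaa blk=21 s=1: VC-HIT | VC [10, 9, 29]
  [14] addr=0xec blk=29 s=1: VC-HIT | VC [10, 9, 21]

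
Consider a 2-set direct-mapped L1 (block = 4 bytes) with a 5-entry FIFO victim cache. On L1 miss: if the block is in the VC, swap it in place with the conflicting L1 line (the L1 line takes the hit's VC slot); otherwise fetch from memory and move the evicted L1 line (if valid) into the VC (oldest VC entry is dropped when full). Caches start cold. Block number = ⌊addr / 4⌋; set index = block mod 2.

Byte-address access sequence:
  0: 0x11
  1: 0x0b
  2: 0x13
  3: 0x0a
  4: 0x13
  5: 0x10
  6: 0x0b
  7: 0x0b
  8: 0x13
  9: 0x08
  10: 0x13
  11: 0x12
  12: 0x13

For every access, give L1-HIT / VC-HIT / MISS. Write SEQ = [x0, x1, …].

SEQ = [MISS, MISS, VC-HIT, VC-HIT, VC-HIT, L1-HIT, VC-HIT, L1-HIT, VC-HIT, VC-HIT, VC-HIT, L1-HIT, L1-HIT]

#0 0x11→b4/s0 MISS; vc=[]
#1 0xb→b2/s0 MISS; vc=[4]
#2 0x13→b4/s0 VC-HIT; vc=[2]
#3 0xa→b2/s0 VC-HIT; vc=[4]
#4 0x13→b4/s0 VC-HIT; vc=[2]
#5 0x10→b4/s0 L1-HIT; vc=[2]
#6 0xb→b2/s0 VC-HIT; vc=[4]
#7 0xb→b2/s0 L1-HIT; vc=[4]
#8 0x13→b4/s0 VC-HIT; vc=[2]
#9 0x8→b2/s0 VC-HIT; vc=[4]
#10 0x13→b4/s0 VC-HIT; vc=[2]
#11 0x12→b4/s0 L1-HIT; vc=[2]
#12 0x13→b4/s0 L1-HIT; vc=[2]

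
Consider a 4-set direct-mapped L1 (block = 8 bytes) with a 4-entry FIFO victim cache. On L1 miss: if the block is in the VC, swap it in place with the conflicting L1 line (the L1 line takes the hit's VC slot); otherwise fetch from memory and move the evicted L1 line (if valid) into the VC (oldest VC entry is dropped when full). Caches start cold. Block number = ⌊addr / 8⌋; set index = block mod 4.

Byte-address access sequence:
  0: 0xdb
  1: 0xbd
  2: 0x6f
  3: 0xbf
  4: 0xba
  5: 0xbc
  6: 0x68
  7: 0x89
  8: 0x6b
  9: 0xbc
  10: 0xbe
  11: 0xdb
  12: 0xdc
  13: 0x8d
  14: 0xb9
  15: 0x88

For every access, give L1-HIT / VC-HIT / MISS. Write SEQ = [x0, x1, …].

  [0] addr=0xdb blk=27 s=3: MISS | VC []
  [1] addr=0xbd blk=23 s=3: MISS | VC [27]
  [2] addr=0x6f blk=13 s=1: MISS | VC [27]
  [3] addr=0xbf blk=23 s=3: L1-HIT | VC [27]
  [4] addr=0xba blk=23 s=3: L1-HIT | VC [27]
  [5] addr=0xbc blk=23 s=3: L1-HIT | VC [27]
  [6] addr=0x68 blk=13 s=1: L1-HIT | VC [27]
  [7] addr=0x89 blk=17 s=1: MISS | VC [27, 13]
  [8] addr=0x6b blk=13 s=1: VC-HIT | VC [27, 17]
  [9] addr=0xbc blk=23 s=3: L1-HIT | VC [27, 17]
  [10] addr=0xbe blk=23 s=3: L1-HIT | VC [27, 17]
  [11] addr=0xdb blk=27 s=3: VC-HIT | VC [23, 17]
  [12] addr=0xdc blk=27 s=3: L1-HIT | VC [23, 17]
  [13] addr=0x8d blk=17 s=1: VC-HIT | VC [23, 13]
  [14] addr=0xb9 blk=23 s=3: VC-HIT | VC [27, 13]
  [15] addr=0x88 blk=17 s=1: L1-HIT | VC [27, 13]

SEQ = [MISS, MISS, MISS, L1-HIT, L1-HIT, L1-HIT, L1-HIT, MISS, VC-HIT, L1-HIT, L1-HIT, VC-HIT, L1-HIT, VC-HIT, VC-HIT, L1-HIT]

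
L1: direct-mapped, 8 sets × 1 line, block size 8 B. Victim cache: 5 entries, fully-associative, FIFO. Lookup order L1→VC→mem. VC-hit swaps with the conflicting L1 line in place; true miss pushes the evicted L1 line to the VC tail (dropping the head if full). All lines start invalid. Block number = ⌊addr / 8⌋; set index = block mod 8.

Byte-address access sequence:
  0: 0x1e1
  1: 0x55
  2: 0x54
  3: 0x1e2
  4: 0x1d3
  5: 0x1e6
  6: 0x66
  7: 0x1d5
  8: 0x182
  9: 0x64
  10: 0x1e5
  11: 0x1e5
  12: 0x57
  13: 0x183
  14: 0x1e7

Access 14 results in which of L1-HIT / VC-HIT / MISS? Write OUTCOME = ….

OUTCOME = L1-HIT

#0 0x1e1→b60/s4 MISS; vc=[]
#1 0x55→b10/s2 MISS; vc=[]
#2 0x54→b10/s2 L1-HIT; vc=[]
#3 0x1e2→b60/s4 L1-HIT; vc=[]
#4 0x1d3→b58/s2 MISS; vc=[10]
#5 0x1e6→b60/s4 L1-HIT; vc=[10]
#6 0x66→b12/s4 MISS; vc=[10,60]
#7 0x1d5→b58/s2 L1-HIT; vc=[10,60]
#8 0x182→b48/s0 MISS; vc=[10,60]
#9 0x64→b12/s4 L1-HIT; vc=[10,60]
#10 0x1e5→b60/s4 VC-HIT; vc=[10,12]
#11 0x1e5→b60/s4 L1-HIT; vc=[10,12]
#12 0x57→b10/s2 VC-HIT; vc=[58,12]
#13 0x183→b48/s0 L1-HIT; vc=[58,12]
#14 0x1e7→b60/s4 L1-HIT; vc=[58,12]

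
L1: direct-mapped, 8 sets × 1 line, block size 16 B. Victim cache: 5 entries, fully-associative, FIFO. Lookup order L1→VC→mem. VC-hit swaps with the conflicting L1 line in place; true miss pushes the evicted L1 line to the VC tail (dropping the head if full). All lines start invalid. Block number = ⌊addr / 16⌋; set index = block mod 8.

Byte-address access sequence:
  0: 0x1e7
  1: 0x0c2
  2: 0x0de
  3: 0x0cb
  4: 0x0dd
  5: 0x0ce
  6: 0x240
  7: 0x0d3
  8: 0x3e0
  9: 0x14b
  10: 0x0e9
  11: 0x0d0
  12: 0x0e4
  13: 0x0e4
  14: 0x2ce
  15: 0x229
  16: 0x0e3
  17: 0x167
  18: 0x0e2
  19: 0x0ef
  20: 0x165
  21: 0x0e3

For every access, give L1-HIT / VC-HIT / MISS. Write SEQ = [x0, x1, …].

SEQ = [MISS, MISS, MISS, L1-HIT, L1-HIT, L1-HIT, MISS, L1-HIT, MISS, MISS, MISS, L1-HIT, L1-HIT, L1-HIT, MISS, MISS, L1-HIT, MISS, VC-HIT, L1-HIT, VC-HIT, VC-HIT]

  [0] addr=0x1e7 blk=30 s=6: MISS | VC []
  [1] addr=0xc2 blk=12 s=4: MISS | VC []
  [2] addr=0xde blk=13 s=5: MISS | VC []
  [3] addr=0xcb blk=12 s=4: L1-HIT | VC []
  [4] addr=0xdd blk=13 s=5: L1-HIT | VC []
  [5] addr=0xce blk=12 s=4: L1-HIT | VC []
  [6] addr=0x240 blk=36 s=4: MISS | VC [12]
  [7] addr=0xd3 blk=13 s=5: L1-HIT | VC [12]
  [8] addr=0x3e0 blk=62 s=6: MISS | VC [12, 30]
  [9] addr=0x14b blk=20 s=4: MISS | VC [12, 30, 36]
  [10] addr=0xe9 blk=14 s=6: MISS | VC [12, 30, 36, 62]
  [11] addr=0xd0 blk=13 s=5: L1-HIT | VC [12, 30, 36, 62]
  [12] addr=0xe4 blk=14 s=6: L1-HIT | VC [12, 30, 36, 62]
  [13] addr=0xe4 blk=14 s=6: L1-HIT | VC [12, 30, 36, 62]
  [14] addr=0x2ce blk=44 s=4: MISS | VC [12, 30, 36, 62, 20]
  [15] addr=0x229 blk=34 s=2: MISS | VC [12, 30, 36, 62, 20]
  [16] addr=0xe3 blk=14 s=6: L1-HIT | VC [12, 30, 36, 62, 20]
  [17] addr=0x167 blk=22 s=6: MISS | VC [30, 36, 62, 20, 14]
  [18] addr=0xe2 blk=14 s=6: VC-HIT | VC [30, 36, 62, 20, 22]
  [19] addr=0xef blk=14 s=6: L1-HIT | VC [30, 36, 62, 20, 22]
  [20] addr=0x165 blk=22 s=6: VC-HIT | VC [30, 36, 62, 20, 14]
  [21] addr=0xe3 blk=14 s=6: VC-HIT | VC [30, 36, 62, 20, 22]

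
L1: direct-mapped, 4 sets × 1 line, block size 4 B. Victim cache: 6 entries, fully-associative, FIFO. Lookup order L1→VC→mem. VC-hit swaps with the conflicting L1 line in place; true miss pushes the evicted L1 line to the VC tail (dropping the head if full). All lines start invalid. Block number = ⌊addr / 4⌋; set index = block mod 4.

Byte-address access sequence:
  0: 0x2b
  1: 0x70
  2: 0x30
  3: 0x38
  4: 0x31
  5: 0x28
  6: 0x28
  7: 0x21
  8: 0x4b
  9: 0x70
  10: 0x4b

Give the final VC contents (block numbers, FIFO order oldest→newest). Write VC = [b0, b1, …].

VC = [8, 14, 12, 10]

#0 0x2b→b10/s2 MISS; vc=[]
#1 0x70→b28/s0 MISS; vc=[]
#2 0x30→b12/s0 MISS; vc=[28]
#3 0x38→b14/s2 MISS; vc=[28,10]
#4 0x31→b12/s0 L1-HIT; vc=[28,10]
#5 0x28→b10/s2 VC-HIT; vc=[28,14]
#6 0x28→b10/s2 L1-HIT; vc=[28,14]
#7 0x21→b8/s0 MISS; vc=[28,14,12]
#8 0x4b→b18/s2 MISS; vc=[28,14,12,10]
#9 0x70→b28/s0 VC-HIT; vc=[8,14,12,10]
#10 0x4b→b18/s2 L1-HIT; vc=[8,14,12,10]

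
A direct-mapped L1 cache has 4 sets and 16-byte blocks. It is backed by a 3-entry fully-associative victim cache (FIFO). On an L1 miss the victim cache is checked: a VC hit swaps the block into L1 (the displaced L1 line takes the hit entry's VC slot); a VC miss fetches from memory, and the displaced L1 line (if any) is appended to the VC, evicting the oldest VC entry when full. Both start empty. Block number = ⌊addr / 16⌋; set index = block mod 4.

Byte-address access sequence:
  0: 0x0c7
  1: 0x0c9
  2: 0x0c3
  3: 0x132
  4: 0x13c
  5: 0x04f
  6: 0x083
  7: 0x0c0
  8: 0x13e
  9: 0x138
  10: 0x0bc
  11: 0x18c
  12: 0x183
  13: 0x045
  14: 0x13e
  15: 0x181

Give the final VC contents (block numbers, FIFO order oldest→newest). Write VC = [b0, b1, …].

VC = [4, 11, 12]

0: 0xc7 (blk 12, set 0) → MISS  vc=[]
1: 0xc9 (blk 12, set 0) → L1-HIT  vc=[]
2: 0xc3 (blk 12, set 0) → L1-HIT  vc=[]
3: 0x132 (blk 19, set 3) → MISS  vc=[]
4: 0x13c (blk 19, set 3) → L1-HIT  vc=[]
5: 0x4f (blk 4, set 0) → MISS  vc=[12]
6: 0x83 (blk 8, set 0) → MISS  vc=[12, 4]
7: 0xc0 (blk 12, set 0) → VC-HIT  vc=[8, 4]
8: 0x13e (blk 19, set 3) → L1-HIT  vc=[8, 4]
9: 0x138 (blk 19, set 3) → L1-HIT  vc=[8, 4]
10: 0xbc (blk 11, set 3) → MISS  vc=[8, 4, 19]
11: 0x18c (blk 24, set 0) → MISS  vc=[4, 19, 12]
12: 0x183 (blk 24, set 0) → L1-HIT  vc=[4, 19, 12]
13: 0x45 (blk 4, set 0) → VC-HIT  vc=[24, 19, 12]
14: 0x13e (blk 19, set 3) → VC-HIT  vc=[24, 11, 12]
15: 0x181 (blk 24, set 0) → VC-HIT  vc=[4, 11, 12]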